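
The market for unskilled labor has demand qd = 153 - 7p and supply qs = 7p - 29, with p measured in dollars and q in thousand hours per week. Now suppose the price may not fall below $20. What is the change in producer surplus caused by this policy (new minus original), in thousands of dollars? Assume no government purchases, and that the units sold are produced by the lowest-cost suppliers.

Without the control the market clears where 153 - 7p = 7p - 29, i.e. p* = 13 and q* = 62.
The floor of 20 is above the equilibrium price 13, so it binds.
At p = 20: qd = 153 - 7·20 = 13 and qs = 7·20 - 29 = 111.
Producer surplus without the control is ½ · (13 - 29/7) · 62 = 1922/7.
With the floor, 13 units are sold at 20. The supply price at q = 13 is 6, so PS = ½ · [(20 - 29/7) + (20 - 6)] · 13 = 2717/14.
Change in producer surplus = 2717/14 - 1922/7 = -80.5.

-80.5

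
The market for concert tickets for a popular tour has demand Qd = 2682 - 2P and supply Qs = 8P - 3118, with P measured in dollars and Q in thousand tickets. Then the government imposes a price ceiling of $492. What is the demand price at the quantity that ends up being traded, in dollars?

932

Without the control the market clears where 2682 - 2P = 8P - 3118, i.e. P* = 580 and Q* = 1522.
Since 492 < 580, the ceiling is binding.
At P = 492: Qd = 2682 - 2·492 = 1698 and Qs = 8·492 - 3118 = 818.
Only 818 units reach the market. On the demand curve, the marginal buyer's willingness to pay at Q = 818 is (2682 - 818)/2 = 932.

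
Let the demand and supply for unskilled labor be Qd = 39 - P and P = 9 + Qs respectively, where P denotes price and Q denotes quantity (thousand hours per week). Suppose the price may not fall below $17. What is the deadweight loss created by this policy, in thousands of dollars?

0

Rearranging supply gives Qs = P - 9. In a free market, 39 - P = P - 9 gives the equilibrium P* = 24, Q* = 15.
Since 17 is below P* = 24, the floor does not bind and the free-market outcome prevails.
Since the control does not bind, no trades are prevented and deadweight loss is zero.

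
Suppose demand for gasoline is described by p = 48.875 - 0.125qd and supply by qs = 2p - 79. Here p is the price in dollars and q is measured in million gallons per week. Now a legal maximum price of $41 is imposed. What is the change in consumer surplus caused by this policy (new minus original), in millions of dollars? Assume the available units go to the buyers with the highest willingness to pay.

9

Rearranging demand gives qd = 391 - 8p. Equilibrium: 391 - 8p = 2p - 79, so 470 = 10p and p* = 47, q* = 15.
Because the ceiling (41) lies below the market-clearing price, it is binding.
At p = 41: qd = 391 - 8·41 = 63 and qs = 2·41 - 79 = 3.
Consumer surplus without the control is ½ · (48.875 - 47) · 15 = 14.0625.
With the ceiling, 3 units are sold at 41 (assume they go to the highest-value buyers). The demand price at q = 3 is 48.5, so CS = ½ · [(48.875 - 41) + (48.5 - 41)] · 3 = 23.0625.
Change in consumer surplus = 23.0625 - 14.0625 = 9.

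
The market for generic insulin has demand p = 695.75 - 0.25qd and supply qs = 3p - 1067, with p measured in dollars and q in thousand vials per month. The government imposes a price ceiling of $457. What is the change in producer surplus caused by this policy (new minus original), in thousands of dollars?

Rearranging demand gives qd = 2783 - 4p. Setting quantity demanded equal to quantity supplied, 2783 - 4p = 3p - 1067, gives p* = 550 and q* = 583.
Since 457 < 550, the ceiling is binding.
At p = 457: qd = 2783 - 4·457 = 955 and qs = 3·457 - 1067 = 304.
Producer surplus without the control is ½ · (550 - 1067/3) · 583 = 339889/6.
With the ceiling, producers sell 304 units at 457, so PS = ½ · (457 - 1067/3) · 304 = 46208/3.
Change in producer surplus = 46208/3 - 339889/6 = -41245.5.

-41245.5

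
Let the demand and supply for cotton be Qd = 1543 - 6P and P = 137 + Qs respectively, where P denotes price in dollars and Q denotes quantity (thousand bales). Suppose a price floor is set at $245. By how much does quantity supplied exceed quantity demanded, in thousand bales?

Rearranging supply gives Qs = P - 137. Setting quantity demanded equal to quantity supplied, 1543 - 6P = P - 137, gives P* = 240 and Q* = 103.
The floor of 245 is above the equilibrium price 240, so it binds.
At P = 245: Qd = 1543 - 6·245 = 73 and Qs = 245 - 137 = 108.
Surplus = Qs - Qd = 108 - 73 = 35.

35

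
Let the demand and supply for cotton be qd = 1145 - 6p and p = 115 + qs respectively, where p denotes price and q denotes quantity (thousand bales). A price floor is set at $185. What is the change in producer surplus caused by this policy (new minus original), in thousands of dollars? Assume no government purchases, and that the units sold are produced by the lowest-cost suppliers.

-275

Rearranging supply gives qs = p - 115. Without the control the market clears where 1145 - 6p = p - 115, i.e. p* = 180 and q* = 65.
Because the floor (185) lies above the market-clearing price, it is binding.
At p = 185: qd = 1145 - 6·185 = 35 and qs = 185 - 115 = 70.
Producer surplus without the control is ½ · (180 - 115) · 65 = 2112.5.
With the floor, 35 units are sold at 185. The supply price at q = 35 is 150, so PS = ½ · [(185 - 115) + (185 - 150)] · 35 = 1837.5.
Change in producer surplus = 1837.5 - 2112.5 = -275.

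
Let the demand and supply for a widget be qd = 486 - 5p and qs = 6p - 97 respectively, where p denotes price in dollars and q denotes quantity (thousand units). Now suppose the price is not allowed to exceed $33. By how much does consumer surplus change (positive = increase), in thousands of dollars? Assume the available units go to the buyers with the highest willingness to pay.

Setting quantity demanded equal to quantity supplied, 486 - 5p = 6p - 97, gives p* = 53 and q* = 221.
The ceiling of 33 is below the equilibrium price 53, so it binds.
At p = 33: qd = 486 - 5·33 = 321 and qs = 6·33 - 97 = 101.
Consumer surplus without the control is ½ · (97.2 - 53) · 221 = 4884.1.
With the ceiling, 101 units are sold at 33 (assume they go to the highest-value buyers). The demand price at q = 101 is 77, so CS = ½ · [(97.2 - 33) + (77 - 33)] · 101 = 5464.1.
Change in consumer surplus = 5464.1 - 4884.1 = 580.

580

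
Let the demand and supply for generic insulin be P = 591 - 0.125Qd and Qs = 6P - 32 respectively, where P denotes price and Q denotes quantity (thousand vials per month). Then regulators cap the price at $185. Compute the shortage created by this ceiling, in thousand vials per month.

Rearranging demand gives Qd = 4728 - 8P. Setting quantity demanded equal to quantity supplied, 4728 - 8P = 6P - 32, gives P* = 340 and Q* = 2008.
Because the ceiling (185) lies below the market-clearing price, it is binding.
At P = 185: Qd = 4728 - 8·185 = 3248 and Qs = 6·185 - 32 = 1078.
Shortage = Qd - Qs = 3248 - 1078 = 2170.

2170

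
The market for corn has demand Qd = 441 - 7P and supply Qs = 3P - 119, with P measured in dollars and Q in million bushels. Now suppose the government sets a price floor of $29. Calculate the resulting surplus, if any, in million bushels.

Without the control the market clears where 441 - 7P = 3P - 119, i.e. P* = 56 and Q* = 49.
The floor of 29 is below the equilibrium price 56, so it is not binding; the market clears at P* = 56, Q* = 49.
Since the control does not bind, there is no surplus.

0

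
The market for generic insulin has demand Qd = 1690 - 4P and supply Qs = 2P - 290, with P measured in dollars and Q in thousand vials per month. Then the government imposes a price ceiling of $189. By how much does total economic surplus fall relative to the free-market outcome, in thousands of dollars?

Without the control the market clears where 1690 - 4P = 2P - 290, i.e. P* = 330 and Q* = 370.
Since 189 < 330, the ceiling is binding.
At P = 189: Qd = 1690 - 4·189 = 934 and Qs = 2·189 - 290 = 88.
Quantity traded falls to 88. At Q = 88 the demand price is (1690 - 88)/4 = 400.5 and the supply price is (290 + 88)/2 = 189.
Deadweight loss = ½ · (400.5 - 189) · (370 - 88) = ½ · 211.5 · 282 = 29821.5.

29821.5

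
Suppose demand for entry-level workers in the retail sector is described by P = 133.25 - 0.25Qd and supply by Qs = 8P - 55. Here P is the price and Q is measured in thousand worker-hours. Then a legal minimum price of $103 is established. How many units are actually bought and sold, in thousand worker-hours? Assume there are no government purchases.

Rearranging demand gives Qd = 533 - 4P. Without the control the market clears where 533 - 4P = 8P - 55, i.e. P* = 49 and Q* = 337.
The floor of 103 is above the equilibrium price 49, so it binds.
At P = 103: Qd = 533 - 4·103 = 121 and Qs = 8·103 - 55 = 769.
The quantity actually transacted is the short side, demand: 121.

121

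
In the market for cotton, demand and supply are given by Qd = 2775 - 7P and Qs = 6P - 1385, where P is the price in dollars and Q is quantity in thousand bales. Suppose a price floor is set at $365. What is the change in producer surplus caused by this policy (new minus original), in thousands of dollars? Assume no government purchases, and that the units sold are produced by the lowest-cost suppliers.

1631.25

In a free market, 2775 - 7P = 6P - 1385 gives the equilibrium P* = 320, Q* = 535.
The floor of 365 is above the equilibrium price 320, so it binds.
At P = 365: Qd = 2775 - 7·365 = 220 and Qs = 6·365 - 1385 = 805.
Producer surplus without the control is ½ · (320 - 1385/6) · 535 = 286225/12.
With the floor, 220 units are sold at 365. The supply price at Q = 220 is 267.5, so PS = ½ · [(365 - 1385/6) + (365 - 267.5)] · 220 = 76450/3.
Change in producer surplus = 76450/3 - 286225/12 = 1631.25.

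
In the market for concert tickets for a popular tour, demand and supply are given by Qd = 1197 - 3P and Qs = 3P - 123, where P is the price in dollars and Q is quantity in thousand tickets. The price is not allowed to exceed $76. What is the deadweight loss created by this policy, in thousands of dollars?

Setting quantity demanded equal to quantity supplied, 1197 - 3P = 3P - 123, gives P* = 220 and Q* = 537.
Because the ceiling (76) lies below the market-clearing price, it is binding.
At P = 76: Qd = 1197 - 3·76 = 969 and Qs = 3·76 - 123 = 105.
Quantity traded falls to 105. At Q = 105 the demand price is (1197 - 105)/3 = 364 and the supply price is (123 + 105)/3 = 76.
Deadweight loss = ½ · (364 - 76) · (537 - 105) = ½ · 288 · 432 = 62208.

62208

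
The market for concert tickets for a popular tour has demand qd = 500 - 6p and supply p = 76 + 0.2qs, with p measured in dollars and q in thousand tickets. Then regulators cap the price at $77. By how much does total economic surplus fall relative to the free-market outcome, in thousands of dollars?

Rearranging supply gives qs = 5p - 380. Setting quantity demanded equal to quantity supplied, 500 - 6p = 5p - 380, gives p* = 80 and q* = 20.
Since 77 < 80, the ceiling is binding.
At p = 77: qd = 500 - 6·77 = 38 and qs = 5·77 - 380 = 5.
Quantity traded falls to 5. At q = 5 the demand price is (500 - 5)/6 = 82.5 and the supply price is (380 + 5)/5 = 77.
Deadweight loss = ½ · (82.5 - 77) · (20 - 5) = ½ · 5.5 · 15 = 41.25.

41.25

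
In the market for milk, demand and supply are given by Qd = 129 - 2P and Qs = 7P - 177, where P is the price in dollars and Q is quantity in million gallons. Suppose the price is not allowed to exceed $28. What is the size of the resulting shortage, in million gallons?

54

Setting quantity demanded equal to quantity supplied, 129 - 2P = 7P - 177, gives P* = 34 and Q* = 61.
Because the ceiling (28) lies below the market-clearing price, it is binding.
At P = 28: Qd = 129 - 2·28 = 73 and Qs = 7·28 - 177 = 19.
Shortage = Qd - Qs = 73 - 19 = 54.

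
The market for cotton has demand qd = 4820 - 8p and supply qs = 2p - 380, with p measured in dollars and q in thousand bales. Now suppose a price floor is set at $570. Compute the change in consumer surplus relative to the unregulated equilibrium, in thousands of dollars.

-23000

Setting quantity demanded equal to quantity supplied, 4820 - 8p = 2p - 380, gives p* = 520 and q* = 660.
Because the floor (570) lies above the market-clearing price, it is binding.
At p = 570: qd = 4820 - 8·570 = 260 and qs = 2·570 - 380 = 760.
Consumer surplus without the control is ½ · (602.5 - 520) · 660 = 27225.
With the floor, consumers buy 260 units at 570, so CS = ½ · (602.5 - 570) · 260 = 4225.
Change in consumer surplus = 4225 - 27225 = -23000.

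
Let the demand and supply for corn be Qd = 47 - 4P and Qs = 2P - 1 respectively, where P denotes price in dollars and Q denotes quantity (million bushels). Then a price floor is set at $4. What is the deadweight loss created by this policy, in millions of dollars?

Without the control the market clears where 47 - 4P = 2P - 1, i.e. P* = 8 and Q* = 15.
The floor of 4 is below the equilibrium price 8, so it is not binding; the market clears at P* = 8, Q* = 15.
Since the control does not bind, no trades are prevented and deadweight loss is zero.

0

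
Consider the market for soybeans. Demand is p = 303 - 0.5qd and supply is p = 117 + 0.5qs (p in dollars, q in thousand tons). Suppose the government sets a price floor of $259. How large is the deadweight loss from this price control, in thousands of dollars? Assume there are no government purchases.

Rearranging demand gives qd = 606 - 2p; rearranging supply gives qs = 2p - 234. In a free market, 606 - 2p = 2p - 234 gives the equilibrium p* = 210, q* = 186.
Because the floor (259) lies above the market-clearing price, it is binding.
At p = 259: qd = 606 - 2·259 = 88 and qs = 2·259 - 234 = 284.
Quantity traded falls to 88. At q = 88 the demand price is (606 - 88)/2 = 259 and the supply price is (234 + 88)/2 = 161.
Deadweight loss = ½ · (259 - 161) · (186 - 88) = ½ · 98 · 98 = 4802.

4802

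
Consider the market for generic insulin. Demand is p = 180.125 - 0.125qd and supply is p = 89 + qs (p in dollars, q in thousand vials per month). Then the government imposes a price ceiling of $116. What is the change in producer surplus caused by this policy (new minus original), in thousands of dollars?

Rearranging demand gives qd = 1441 - 8p; rearranging supply gives qs = p - 89. Equilibrium: 1441 - 8p = p - 89, so 1530 = 9p and p* = 170, q* = 81.
The ceiling of 116 is below the equilibrium price 170, so it binds.
At p = 116: qd = 1441 - 8·116 = 513 and qs = 116 - 89 = 27.
Producer surplus without the control is ½ · (170 - 89) · 81 = 3280.5.
With the ceiling, producers sell 27 units at 116, so PS = ½ · (116 - 89) · 27 = 364.5.
Change in producer surplus = 364.5 - 3280.5 = -2916.

-2916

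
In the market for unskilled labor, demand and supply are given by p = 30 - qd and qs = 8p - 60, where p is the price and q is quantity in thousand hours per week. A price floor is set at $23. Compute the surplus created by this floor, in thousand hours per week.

117

Rearranging demand gives qd = 30 - p. In a free market, 30 - p = 8p - 60 gives the equilibrium p* = 10, q* = 20.
Because the floor (23) lies above the market-clearing price, it is binding.
At p = 23: qd = 30 - 23 = 7 and qs = 8·23 - 60 = 124.
Surplus = qs - qd = 124 - 7 = 117.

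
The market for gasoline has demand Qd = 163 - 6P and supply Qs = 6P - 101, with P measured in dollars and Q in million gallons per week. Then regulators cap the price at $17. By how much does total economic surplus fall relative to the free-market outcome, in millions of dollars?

In a free market, 163 - 6P = 6P - 101 gives the equilibrium P* = 22, Q* = 31.
Because the ceiling (17) lies below the market-clearing price, it is binding.
At P = 17: Qd = 163 - 6·17 = 61 and Qs = 6·17 - 101 = 1.
Quantity traded falls to 1. At Q = 1 the demand price is (163 - 1)/6 = 27 and the supply price is (101 + 1)/6 = 17.
Deadweight loss = ½ · (27 - 17) · (31 - 1) = ½ · 10 · 30 = 150.

150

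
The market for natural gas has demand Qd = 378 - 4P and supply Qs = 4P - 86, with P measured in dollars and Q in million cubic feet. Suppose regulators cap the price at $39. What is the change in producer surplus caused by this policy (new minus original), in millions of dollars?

-2052

In a free market, 378 - 4P = 4P - 86 gives the equilibrium P* = 58, Q* = 146.
Because the ceiling (39) lies below the market-clearing price, it is binding.
At P = 39: Qd = 378 - 4·39 = 222 and Qs = 4·39 - 86 = 70.
Producer surplus without the control is ½ · (58 - 21.5) · 146 = 2664.5.
With the ceiling, producers sell 70 units at 39, so PS = ½ · (39 - 21.5) · 70 = 612.5.
Change in producer surplus = 612.5 - 2664.5 = -2052.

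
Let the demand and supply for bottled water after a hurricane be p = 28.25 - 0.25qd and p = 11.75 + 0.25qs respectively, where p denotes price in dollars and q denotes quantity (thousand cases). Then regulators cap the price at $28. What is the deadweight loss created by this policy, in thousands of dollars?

Rearranging demand gives qd = 113 - 4p; rearranging supply gives qs = 4p - 47. Equilibrium: 113 - 4p = 4p - 47, so 160 = 8p and p* = 20, q* = 33.
The ceiling of 28 is above the equilibrium price 20, so it is not binding; the market clears at p* = 20, q* = 33.
Since the control does not bind, no trades are prevented and deadweight loss is zero.

0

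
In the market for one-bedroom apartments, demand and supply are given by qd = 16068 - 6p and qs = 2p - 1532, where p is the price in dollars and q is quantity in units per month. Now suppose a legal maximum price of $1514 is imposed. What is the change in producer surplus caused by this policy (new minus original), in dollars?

-1496852

Setting quantity demanded equal to quantity supplied, 16068 - 6p = 2p - 1532, gives p* = 2200 and q* = 2868.
Because the ceiling (1514) lies below the market-clearing price, it is binding.
At p = 1514: qd = 16068 - 6·1514 = 6984 and qs = 2·1514 - 1532 = 1496.
Producer surplus without the control is ½ · (2200 - 766) · 2868 = 2056356.
With the ceiling, producers sell 1496 units at 1514, so PS = ½ · (1514 - 766) · 1496 = 559504.
Change in producer surplus = 559504 - 2056356 = -1496852.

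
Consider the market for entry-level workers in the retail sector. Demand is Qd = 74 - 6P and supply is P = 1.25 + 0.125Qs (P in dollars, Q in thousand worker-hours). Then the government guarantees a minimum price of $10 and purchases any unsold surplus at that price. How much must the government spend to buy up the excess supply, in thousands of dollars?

Rearranging supply gives Qs = 8P - 10. In a free market, 74 - 6P = 8P - 10 gives the equilibrium P* = 6, Q* = 38.
Since 10 > 6, the floor is binding.
At P = 10: Qd = 74 - 6·10 = 14 and Qs = 8·10 - 10 = 70.
Surplus = Qs - Qd = 56.
Government expenditure = surplus × support price = 56 × 10 = 560.

560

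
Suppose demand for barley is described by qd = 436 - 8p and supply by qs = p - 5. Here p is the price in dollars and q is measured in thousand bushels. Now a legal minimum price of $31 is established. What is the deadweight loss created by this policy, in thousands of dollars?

Without the control the market clears where 436 - 8p = p - 5, i.e. p* = 49 and q* = 44.
The floor of 31 is below the equilibrium price 49, so it is not binding; the market clears at p* = 49, q* = 44.
Since the control does not bind, no trades are prevented and deadweight loss is zero.

0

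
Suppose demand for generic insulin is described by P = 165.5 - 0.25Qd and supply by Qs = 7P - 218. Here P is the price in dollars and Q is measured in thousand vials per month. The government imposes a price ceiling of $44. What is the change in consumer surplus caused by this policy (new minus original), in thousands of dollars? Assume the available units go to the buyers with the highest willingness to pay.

-4698

Rearranging demand gives Qd = 662 - 4P. In a free market, 662 - 4P = 7P - 218 gives the equilibrium P* = 80, Q* = 342.
Because the ceiling (44) lies below the market-clearing price, it is binding.
At P = 44: Qd = 662 - 4·44 = 486 and Qs = 7·44 - 218 = 90.
Consumer surplus without the control is ½ · (165.5 - 80) · 342 = 14620.5.
With the ceiling, 90 units are sold at 44 (assume they go to the highest-value buyers). The demand price at Q = 90 is 143, so CS = ½ · [(165.5 - 44) + (143 - 44)] · 90 = 9922.5.
Change in consumer surplus = 9922.5 - 14620.5 = -4698.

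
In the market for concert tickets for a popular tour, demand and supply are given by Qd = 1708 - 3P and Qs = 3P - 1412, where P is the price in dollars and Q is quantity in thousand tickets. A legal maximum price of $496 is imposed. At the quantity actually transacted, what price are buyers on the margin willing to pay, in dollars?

In a free market, 1708 - 3P = 3P - 1412 gives the equilibrium P* = 520, Q* = 148.
Since 496 < 520, the ceiling is binding.
At P = 496: Qd = 1708 - 3·496 = 220 and Qs = 3·496 - 1412 = 76.
Only 76 units reach the market. On the demand curve, the marginal buyer's willingness to pay at Q = 76 is (1708 - 76)/3 = 544.

544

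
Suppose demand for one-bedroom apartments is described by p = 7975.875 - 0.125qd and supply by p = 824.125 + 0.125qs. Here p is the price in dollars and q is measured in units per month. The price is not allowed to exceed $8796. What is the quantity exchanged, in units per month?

28607

Rearranging demand gives qd = 63807 - 8p; rearranging supply gives qs = 8p - 6593. Equilibrium: 63807 - 8p = 8p - 6593, so 70400 = 16p and p* = 4400, q* = 28607.
Since 8796 is above p* = 4400, the ceiling does not bind and the free-market outcome prevails.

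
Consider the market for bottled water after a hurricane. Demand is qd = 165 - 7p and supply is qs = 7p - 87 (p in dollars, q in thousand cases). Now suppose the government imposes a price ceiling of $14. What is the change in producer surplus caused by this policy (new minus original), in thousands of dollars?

-100

Equilibrium: 165 - 7p = 7p - 87, so 252 = 14p and p* = 18, q* = 39.
Because the ceiling (14) lies below the market-clearing price, it is binding.
At p = 14: qd = 165 - 7·14 = 67 and qs = 7·14 - 87 = 11.
Producer surplus without the control is ½ · (18 - 87/7) · 39 = 1521/14.
With the ceiling, producers sell 11 units at 14, so PS = ½ · (14 - 87/7) · 11 = 121/14.
Change in producer surplus = 121/14 - 1521/14 = -100.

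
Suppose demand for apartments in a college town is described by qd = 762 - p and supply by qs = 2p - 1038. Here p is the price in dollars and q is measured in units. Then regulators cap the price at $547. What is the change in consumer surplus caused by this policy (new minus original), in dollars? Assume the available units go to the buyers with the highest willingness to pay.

-2650

Setting quantity demanded equal to quantity supplied, 762 - p = 2p - 1038, gives p* = 600 and q* = 162.
The ceiling of 547 is below the equilibrium price 600, so it binds.
At p = 547: qd = 762 - 547 = 215 and qs = 2·547 - 1038 = 56.
Consumer surplus without the control is ½ · (762 - 600) · 162 = 13122.
With the ceiling, 56 units are sold at 547 (assume they go to the highest-value buyers). The demand price at q = 56 is 706, so CS = ½ · [(762 - 547) + (706 - 547)] · 56 = 10472.
Change in consumer surplus = 10472 - 13122 = -2650.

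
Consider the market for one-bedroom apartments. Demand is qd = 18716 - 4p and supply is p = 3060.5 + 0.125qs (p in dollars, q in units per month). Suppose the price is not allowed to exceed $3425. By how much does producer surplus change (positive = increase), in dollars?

-632800

Rearranging supply gives qs = 8p - 24484. Setting quantity demanded equal to quantity supplied, 18716 - 4p = 8p - 24484, gives p* = 3600 and q* = 4316.
Because the ceiling (3425) lies below the market-clearing price, it is binding.
At p = 3425: qd = 18716 - 4·3425 = 5016 and qs = 8·3425 - 24484 = 2916.
Producer surplus without the control is ½ · (3600 - 3060.5) · 4316 = 1164241.
With the ceiling, producers sell 2916 units at 3425, so PS = ½ · (3425 - 3060.5) · 2916 = 531441.
Change in producer surplus = 531441 - 1164241 = -632800.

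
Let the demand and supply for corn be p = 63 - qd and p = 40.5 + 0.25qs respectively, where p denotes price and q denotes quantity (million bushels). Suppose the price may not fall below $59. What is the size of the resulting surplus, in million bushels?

Rearranging demand gives qd = 63 - p; rearranging supply gives qs = 4p - 162. Setting quantity demanded equal to quantity supplied, 63 - p = 4p - 162, gives p* = 45 and q* = 18.
Since 59 > 45, the floor is binding.
At p = 59: qd = 63 - 59 = 4 and qs = 4·59 - 162 = 74.
Surplus = qs - qd = 74 - 4 = 70.

70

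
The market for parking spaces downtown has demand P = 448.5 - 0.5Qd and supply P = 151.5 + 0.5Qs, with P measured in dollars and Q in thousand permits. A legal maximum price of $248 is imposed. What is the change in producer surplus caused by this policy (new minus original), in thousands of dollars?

-12740

Rearranging demand gives Qd = 897 - 2P; rearranging supply gives Qs = 2P - 303. Equilibrium: 897 - 2P = 2P - 303, so 1200 = 4P and P* = 300, Q* = 297.
Because the ceiling (248) lies below the market-clearing price, it is binding.
At P = 248: Qd = 897 - 2·248 = 401 and Qs = 2·248 - 303 = 193.
Producer surplus without the control is ½ · (300 - 151.5) · 297 = 22052.25.
With the ceiling, producers sell 193 units at 248, so PS = ½ · (248 - 151.5) · 193 = 9312.25.
Change in producer surplus = 9312.25 - 22052.25 = -12740.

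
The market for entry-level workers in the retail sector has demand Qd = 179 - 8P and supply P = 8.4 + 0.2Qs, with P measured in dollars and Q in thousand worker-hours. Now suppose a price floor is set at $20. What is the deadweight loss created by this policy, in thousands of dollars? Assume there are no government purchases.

Rearranging supply gives Qs = 5P - 42. Equilibrium: 179 - 8P = 5P - 42, so 221 = 13P and P* = 17, Q* = 43.
Because the floor (20) lies above the market-clearing price, it is binding.
At P = 20: Qd = 179 - 8·20 = 19 and Qs = 5·20 - 42 = 58.
Quantity traded falls to 19. At Q = 19 the demand price is (179 - 19)/8 = 20 and the supply price is (42 + 19)/5 = 12.2.
Deadweight loss = ½ · (20 - 12.2) · (43 - 19) = ½ · 7.8 · 24 = 93.6.

93.6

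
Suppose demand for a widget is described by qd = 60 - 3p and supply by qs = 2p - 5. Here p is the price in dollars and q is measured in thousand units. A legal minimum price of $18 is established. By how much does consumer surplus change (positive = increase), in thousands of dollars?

-67.5

Setting quantity demanded equal to quantity supplied, 60 - 3p = 2p - 5, gives p* = 13 and q* = 21.
The floor of 18 is above the equilibrium price 13, so it binds.
At p = 18: qd = 60 - 3·18 = 6 and qs = 2·18 - 5 = 31.
Consumer surplus without the control is ½ · (20 - 13) · 21 = 73.5.
With the floor, consumers buy 6 units at 18, so CS = ½ · (20 - 18) · 6 = 6.
Change in consumer surplus = 6 - 73.5 = -67.5.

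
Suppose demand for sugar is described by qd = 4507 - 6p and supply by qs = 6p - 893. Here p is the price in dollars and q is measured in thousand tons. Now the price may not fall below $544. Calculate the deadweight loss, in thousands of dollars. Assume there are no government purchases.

53016

Equilibrium: 4507 - 6p = 6p - 893, so 5400 = 12p and p* = 450, q* = 1807.
The floor of 544 is above the equilibrium price 450, so it binds.
At p = 544: qd = 4507 - 6·544 = 1243 and qs = 6·544 - 893 = 2371.
Quantity traded falls to 1243. At q = 1243 the demand price is (4507 - 1243)/6 = 544 and the supply price is (893 + 1243)/6 = 356.
Deadweight loss = ½ · (544 - 356) · (1807 - 1243) = ½ · 188 · 564 = 53016.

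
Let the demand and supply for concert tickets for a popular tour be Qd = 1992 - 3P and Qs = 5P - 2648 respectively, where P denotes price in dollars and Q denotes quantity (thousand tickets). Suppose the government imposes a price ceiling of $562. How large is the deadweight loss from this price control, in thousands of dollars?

Without the control the market clears where 1992 - 3P = 5P - 2648, i.e. P* = 580 and Q* = 252.
Because the ceiling (562) lies below the market-clearing price, it is binding.
At P = 562: Qd = 1992 - 3·562 = 306 and Qs = 5·562 - 2648 = 162.
Quantity traded falls to 162. At Q = 162 the demand price is (1992 - 162)/3 = 610 and the supply price is (2648 + 162)/5 = 562.
Deadweight loss = ½ · (610 - 562) · (252 - 162) = ½ · 48 · 90 = 2160.

2160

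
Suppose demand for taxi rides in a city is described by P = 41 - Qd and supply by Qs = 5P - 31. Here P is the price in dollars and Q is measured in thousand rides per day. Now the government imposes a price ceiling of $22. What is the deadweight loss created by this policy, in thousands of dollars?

Rearranging demand gives Qd = 41 - P. Without the control the market clears where 41 - P = 5P - 31, i.e. P* = 12 and Q* = 29.
Since 22 is above P* = 12, the ceiling does not bind and the free-market outcome prevails.
Since the control does not bind, no trades are prevented and deadweight loss is zero.

0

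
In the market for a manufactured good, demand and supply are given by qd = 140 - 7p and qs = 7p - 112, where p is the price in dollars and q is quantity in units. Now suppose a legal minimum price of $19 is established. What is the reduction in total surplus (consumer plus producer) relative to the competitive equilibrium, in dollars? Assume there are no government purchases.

7

Equilibrium: 140 - 7p = 7p - 112, so 252 = 14p and p* = 18, q* = 14.
Because the floor (19) lies above the market-clearing price, it is binding.
At p = 19: qd = 140 - 7·19 = 7 and qs = 7·19 - 112 = 21.
Quantity traded falls to 7. At q = 7 the demand price is (140 - 7)/7 = 19 and the supply price is (112 + 7)/7 = 17.
Deadweight loss = ½ · (19 - 17) · (14 - 7) = ½ · 2 · 7 = 7.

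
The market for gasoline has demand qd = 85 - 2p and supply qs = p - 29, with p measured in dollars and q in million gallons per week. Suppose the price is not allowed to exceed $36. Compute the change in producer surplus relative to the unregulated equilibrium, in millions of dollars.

-16

Setting quantity demanded equal to quantity supplied, 85 - 2p = p - 29, gives p* = 38 and q* = 9.
The ceiling of 36 is below the equilibrium price 38, so it binds.
At p = 36: qd = 85 - 2·36 = 13 and qs = 36 - 29 = 7.
Producer surplus without the control is ½ · (38 - 29) · 9 = 40.5.
With the ceiling, producers sell 7 units at 36, so PS = ½ · (36 - 29) · 7 = 24.5.
Change in producer surplus = 24.5 - 40.5 = -16.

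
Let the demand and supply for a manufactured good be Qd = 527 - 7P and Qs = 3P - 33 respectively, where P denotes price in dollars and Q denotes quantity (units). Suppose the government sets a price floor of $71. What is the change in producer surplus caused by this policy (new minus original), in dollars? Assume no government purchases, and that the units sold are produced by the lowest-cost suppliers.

-1387.5

Equilibrium: 527 - 7P = 3P - 33, so 560 = 10P and P* = 56, Q* = 135.
Since 71 > 56, the floor is binding.
At P = 71: Qd = 527 - 7·71 = 30 and Qs = 3·71 - 33 = 180.
Producer surplus without the control is ½ · (56 - 11) · 135 = 3037.5.
With the floor, 30 units are sold at 71. The supply price at Q = 30 is 21, so PS = ½ · [(71 - 11) + (71 - 21)] · 30 = 1650.
Change in producer surplus = 1650 - 3037.5 = -1387.5.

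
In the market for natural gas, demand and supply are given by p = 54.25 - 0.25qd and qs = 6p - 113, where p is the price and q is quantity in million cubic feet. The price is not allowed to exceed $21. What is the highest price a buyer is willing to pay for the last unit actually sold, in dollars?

Rearranging demand gives qd = 217 - 4p. Setting quantity demanded equal to quantity supplied, 217 - 4p = 6p - 113, gives p* = 33 and q* = 85.
The ceiling of 21 is below the equilibrium price 33, so it binds.
At p = 21: qd = 217 - 4·21 = 133 and qs = 6·21 - 113 = 13.
Only 13 units reach the market. On the demand curve, the marginal buyer's willingness to pay at q = 13 is (217 - 13)/4 = 51.

51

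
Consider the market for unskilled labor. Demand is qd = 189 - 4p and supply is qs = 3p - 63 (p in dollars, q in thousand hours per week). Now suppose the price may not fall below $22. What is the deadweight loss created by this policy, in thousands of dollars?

Setting quantity demanded equal to quantity supplied, 189 - 4p = 3p - 63, gives p* = 36 and q* = 45.
The floor of 22 is below the equilibrium price 36, so it is not binding; the market clears at p* = 36, q* = 45.
Since the control does not bind, no trades are prevented and deadweight loss is zero.

0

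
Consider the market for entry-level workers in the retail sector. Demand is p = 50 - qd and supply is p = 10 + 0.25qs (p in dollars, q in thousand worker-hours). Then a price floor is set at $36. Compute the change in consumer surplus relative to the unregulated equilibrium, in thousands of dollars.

-414

Rearranging demand gives qd = 50 - p; rearranging supply gives qs = 4p - 40. Without the control the market clears where 50 - p = 4p - 40, i.e. p* = 18 and q* = 32.
Since 36 > 18, the floor is binding.
At p = 36: qd = 50 - 36 = 14 and qs = 4·36 - 40 = 104.
Consumer surplus without the control is ½ · (50 - 18) · 32 = 512.
With the floor, consumers buy 14 units at 36, so CS = ½ · (50 - 36) · 14 = 98.
Change in consumer surplus = 98 - 512 = -414.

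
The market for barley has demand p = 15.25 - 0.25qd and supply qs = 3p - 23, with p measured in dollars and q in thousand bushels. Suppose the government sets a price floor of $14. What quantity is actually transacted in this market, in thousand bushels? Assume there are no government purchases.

5

Rearranging demand gives qd = 61 - 4p. Setting quantity demanded equal to quantity supplied, 61 - 4p = 3p - 23, gives p* = 12 and q* = 13.
Since 14 > 12, the floor is binding.
At p = 14: qd = 61 - 4·14 = 5 and qs = 3·14 - 23 = 19.
The quantity actually transacted is the short side, demand: 5.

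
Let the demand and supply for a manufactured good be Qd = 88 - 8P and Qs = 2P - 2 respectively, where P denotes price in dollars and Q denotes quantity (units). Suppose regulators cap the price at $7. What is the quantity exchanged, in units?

12

Without the control the market clears where 88 - 8P = 2P - 2, i.e. P* = 9 and Q* = 16.
The ceiling of 7 is below the equilibrium price 9, so it binds.
At P = 7: Qd = 88 - 8·7 = 32 and Qs = 2·7 - 2 = 12.
The quantity actually transacted is the short side, supply: 12.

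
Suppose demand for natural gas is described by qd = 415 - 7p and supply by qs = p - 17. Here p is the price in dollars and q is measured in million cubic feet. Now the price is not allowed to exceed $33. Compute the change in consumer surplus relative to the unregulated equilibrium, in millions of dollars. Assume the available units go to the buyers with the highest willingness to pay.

304.5

Equilibrium: 415 - 7p = p - 17, so 432 = 8p and p* = 54, q* = 37.
Because the ceiling (33) lies below the market-clearing price, it is binding.
At p = 33: qd = 415 - 7·33 = 184 and qs = 33 - 17 = 16.
Consumer surplus without the control is ½ · (415/7 - 54) · 37 = 1369/14.
With the ceiling, 16 units are sold at 33 (assume they go to the highest-value buyers). The demand price at q = 16 is 57, so CS = ½ · [(415/7 - 33) + (57 - 33)] · 16 = 2816/7.
Change in consumer surplus = 2816/7 - 1369/14 = 304.5.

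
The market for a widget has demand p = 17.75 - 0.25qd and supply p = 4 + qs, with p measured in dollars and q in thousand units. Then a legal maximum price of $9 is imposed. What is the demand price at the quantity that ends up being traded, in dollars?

16.5

Rearranging demand gives qd = 71 - 4p; rearranging supply gives qs = p - 4. In a free market, 71 - 4p = p - 4 gives the equilibrium p* = 15, q* = 11.
Since 9 < 15, the ceiling is binding.
At p = 9: qd = 71 - 4·9 = 35 and qs = 9 - 4 = 5.
Only 5 units reach the market. On the demand curve, the marginal buyer's willingness to pay at q = 5 is (71 - 5)/4 = 16.5.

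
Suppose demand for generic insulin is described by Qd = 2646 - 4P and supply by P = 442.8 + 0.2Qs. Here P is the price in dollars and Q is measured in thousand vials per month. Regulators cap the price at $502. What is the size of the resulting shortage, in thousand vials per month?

342

Rearranging supply gives Qs = 5P - 2214. Equilibrium: 2646 - 4P = 5P - 2214, so 4860 = 9P and P* = 540, Q* = 486.
The ceiling of 502 is below the equilibrium price 540, so it binds.
At P = 502: Qd = 2646 - 4·502 = 638 and Qs = 5·502 - 2214 = 296.
Shortage = Qd - Qs = 638 - 296 = 342.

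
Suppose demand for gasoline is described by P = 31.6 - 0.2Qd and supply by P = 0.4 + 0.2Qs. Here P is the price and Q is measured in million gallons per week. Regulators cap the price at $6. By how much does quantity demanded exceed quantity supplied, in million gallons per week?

Rearranging demand gives Qd = 158 - 5P; rearranging supply gives Qs = 5P - 2. Equilibrium: 158 - 5P = 5P - 2, so 160 = 10P and P* = 16, Q* = 78.
Because the ceiling (6) lies below the market-clearing price, it is binding.
At P = 6: Qd = 158 - 5·6 = 128 and Qs = 5·6 - 2 = 28.
Shortage = Qd - Qs = 128 - 28 = 100.

100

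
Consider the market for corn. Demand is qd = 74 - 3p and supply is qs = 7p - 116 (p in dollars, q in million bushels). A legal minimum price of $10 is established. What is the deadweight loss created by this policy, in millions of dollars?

Without the control the market clears where 74 - 3p = 7p - 116, i.e. p* = 19 and q* = 17.
The floor of 10 is below the equilibrium price 19, so it is not binding; the market clears at p* = 19, q* = 17.
Since the control does not bind, no trades are prevented and deadweight loss is zero.

0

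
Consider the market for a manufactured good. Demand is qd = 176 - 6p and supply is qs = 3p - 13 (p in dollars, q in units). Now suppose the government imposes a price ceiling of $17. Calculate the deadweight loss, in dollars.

36

Setting quantity demanded equal to quantity supplied, 176 - 6p = 3p - 13, gives p* = 21 and q* = 50.
Since 17 < 21, the ceiling is binding.
At p = 17: qd = 176 - 6·17 = 74 and qs = 3·17 - 13 = 38.
Quantity traded falls to 38. At q = 38 the demand price is (176 - 38)/6 = 23 and the supply price is (13 + 38)/3 = 17.
Deadweight loss = ½ · (23 - 17) · (50 - 38) = ½ · 6 · 12 = 36.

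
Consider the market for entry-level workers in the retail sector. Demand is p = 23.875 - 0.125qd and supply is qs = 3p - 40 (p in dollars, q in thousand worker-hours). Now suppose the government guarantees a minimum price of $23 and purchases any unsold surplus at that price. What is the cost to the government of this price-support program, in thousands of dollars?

Rearranging demand gives qd = 191 - 8p. Equilibrium: 191 - 8p = 3p - 40, so 231 = 11p and p* = 21, q* = 23.
Because the floor (23) lies above the market-clearing price, it is binding.
At p = 23: qd = 191 - 8·23 = 7 and qs = 3·23 - 40 = 29.
Surplus = qs - qd = 22.
Government expenditure = surplus × support price = 22 × 23 = 506.

506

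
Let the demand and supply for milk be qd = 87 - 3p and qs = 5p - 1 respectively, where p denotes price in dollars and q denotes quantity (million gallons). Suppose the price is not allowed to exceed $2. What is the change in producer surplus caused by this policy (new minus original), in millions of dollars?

-283.5

Equilibrium: 87 - 3p = 5p - 1, so 88 = 8p and p* = 11, q* = 54.
Since 2 < 11, the ceiling is binding.
At p = 2: qd = 87 - 3·2 = 81 and qs = 5·2 - 1 = 9.
Producer surplus without the control is ½ · (11 - 0.2) · 54 = 291.6.
With the ceiling, producers sell 9 units at 2, so PS = ½ · (2 - 0.2) · 9 = 8.1.
Change in producer surplus = 8.1 - 291.6 = -283.5.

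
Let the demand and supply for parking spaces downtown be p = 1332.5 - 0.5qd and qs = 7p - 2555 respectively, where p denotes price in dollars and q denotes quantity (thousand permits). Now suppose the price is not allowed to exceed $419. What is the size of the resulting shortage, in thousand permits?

1449

Rearranging demand gives qd = 2665 - 2p. Setting quantity demanded equal to quantity supplied, 2665 - 2p = 7p - 2555, gives p* = 580 and q* = 1505.
The ceiling of 419 is below the equilibrium price 580, so it binds.
At p = 419: qd = 2665 - 2·419 = 1827 and qs = 7·419 - 2555 = 378.
Shortage = qd - qs = 1827 - 378 = 1449.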